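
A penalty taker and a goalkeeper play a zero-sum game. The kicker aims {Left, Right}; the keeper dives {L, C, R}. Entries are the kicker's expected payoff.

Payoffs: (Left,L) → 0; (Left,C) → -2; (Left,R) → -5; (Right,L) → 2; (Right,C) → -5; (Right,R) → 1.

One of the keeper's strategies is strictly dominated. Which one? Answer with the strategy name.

C holds the kicker's payoff strictly below L in every row: -2 < 0, -5 < 2.
So L is strictly dominated for the keeper.

L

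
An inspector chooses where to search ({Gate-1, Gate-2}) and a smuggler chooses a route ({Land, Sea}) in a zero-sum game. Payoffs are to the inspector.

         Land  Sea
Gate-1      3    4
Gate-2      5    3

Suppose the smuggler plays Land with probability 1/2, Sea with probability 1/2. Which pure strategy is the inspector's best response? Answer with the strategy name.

Expected payoff of Gate-1: (1/2)·3 + (1/2)·4 = 7/2.
Expected payoff of Gate-2: (1/2)·5 + (1/2)·3 = 4.
The largest is 4, so the inspector's best response is Gate-2.

Gate-2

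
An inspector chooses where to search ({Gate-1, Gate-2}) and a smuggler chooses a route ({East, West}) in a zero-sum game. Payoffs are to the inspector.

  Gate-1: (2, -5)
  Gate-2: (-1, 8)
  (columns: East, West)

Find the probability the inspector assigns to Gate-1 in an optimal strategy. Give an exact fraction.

Row minima: Gate-1 → -5, Gate-2 → -1; maximin = -1.
Column maxima: East → 2, West → 8; minimax = 2.
-1 ≠ 2, so there is no saddle point; optimal play is mixed.
Let the inspector play Gate-1 with probability p. Expected payoff against East: 2p + (-1)(1−p) = 3p − 1; against West: (-5)p + 8(1−p) = −13p + 8.
Setting these equal: 3p − 1 = −13p + 8 ⇒ 16p = 9 ⇒ p = 9/16, and the value is (3)·(9/16) − 1 = 11/16.
For the smuggler: with q = P(East), equating Gate-1's and Gate-2's payoffs gives 7q − 5 = −9q + 8 ⇒ q = 13/16.

9/16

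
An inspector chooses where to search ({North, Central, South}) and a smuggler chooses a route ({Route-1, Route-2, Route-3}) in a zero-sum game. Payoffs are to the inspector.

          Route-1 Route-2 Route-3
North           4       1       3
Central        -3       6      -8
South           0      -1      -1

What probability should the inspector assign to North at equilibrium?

7/8

Row minima: North → 1, Central → -8, South → -1; maximin = 1.
Column maxima: Route-1 → 4, Route-2 → 6, Route-3 → 3; minimax = 3.
1 ≠ 3, so there is no saddle point; optimal play is mixed.
South is strictly dominated by North, so the inspector never plays it.
Route-1 is strictly dominated by Route-3 (it gives the inspector strictly more in every row), so the smuggler never plays it.
On the remaining 2×2 (North, Central vs Route-2, Route-3):
Let the inspector play North with probability p. Expected payoff against Route-2: 1p + 6(1−p) = −5p + 6; against Route-3: 3p + (-8)(1−p) = 11p − 8.
Setting these equal: −5p + 6 = 11p − 8 ⇒ −16p = -14 ⇒ p = 7/8, and the value is (-5)·(7/8) + 6 = 13/8.
For the smuggler: with q = P(Route-2), equating North's and Central's payoffs gives −2q + 3 = 14q − 8 ⇒ q = 11/16.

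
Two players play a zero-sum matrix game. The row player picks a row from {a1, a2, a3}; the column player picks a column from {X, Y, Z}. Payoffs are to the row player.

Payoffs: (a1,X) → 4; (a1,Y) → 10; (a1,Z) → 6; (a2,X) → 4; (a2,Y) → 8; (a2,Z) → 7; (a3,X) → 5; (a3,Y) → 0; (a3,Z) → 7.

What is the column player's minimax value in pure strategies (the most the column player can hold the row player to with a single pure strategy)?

5

Column maxima: X → 5, Y → 10, Z → 7.
The smallest of these is 5.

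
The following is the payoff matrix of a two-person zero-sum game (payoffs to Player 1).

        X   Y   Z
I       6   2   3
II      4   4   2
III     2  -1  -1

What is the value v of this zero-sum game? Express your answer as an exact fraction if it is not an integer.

Row minima: I → 2, II → 2, III → -1; maximin = 2.
Column maxima: X → 6, Y → 4, Z → 3; minimax = 3.
2 ≠ 3, so there is no saddle point; optimal play is mixed.
III is strictly dominated by I, so Player 1 never plays it.
X is strictly dominated by Z (it gives Player 1 strictly more in every row), so Player 2 never plays it.
On the remaining 2×2 (I, II vs Y, Z):
Let Player 1 play I with probability p. Expected payoff against Y: 2p + 4(1−p) = −2p + 4; against Z: 3p + 2(1−p) = p + 2.
Setting these equal: −2p + 4 = p + 2 ⇒ −3p = -2 ⇒ p = 2/3, and the value is (-2)·(2/3) + 4 = 8/3.
For Player 2: with q = P(Y), equating I's and II's payoffs gives −q + 3 = 2q + 2 ⇒ q = 1/3.

8/3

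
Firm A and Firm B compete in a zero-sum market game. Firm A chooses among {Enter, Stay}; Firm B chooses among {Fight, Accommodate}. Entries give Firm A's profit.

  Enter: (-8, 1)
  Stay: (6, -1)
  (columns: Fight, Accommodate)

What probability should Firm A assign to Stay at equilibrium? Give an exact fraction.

9/16

Row minima: Enter → -8, Stay → -1; maximin = -1.
Column maxima: Fight → 6, Accommodate → 1; minimax = 1.
-1 ≠ 1, so there is no saddle point; optimal play is mixed.
Let Firm A play Enter with probability p. Expected payoff against Fight: (-8)p + 6(1−p) = −14p + 6; against Accommodate: 1p + (-1)(1−p) = 2p − 1.
Setting these equal: −14p + 6 = 2p − 1 ⇒ −16p = -7 ⇒ p = 7/16, and the value is (-14)·(7/16) + 6 = -1/8.
For Firm B: with q = P(Fight), equating Enter's and Stay's payoffs gives −9q + 1 = 7q − 1 ⇒ q = 1/8.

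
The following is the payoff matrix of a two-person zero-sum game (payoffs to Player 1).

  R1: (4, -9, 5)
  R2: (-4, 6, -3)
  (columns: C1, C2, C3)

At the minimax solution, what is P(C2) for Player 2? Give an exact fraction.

Row minima: R1 → -9, R2 → -4; maximin = -4.
Column maxima: C1 → 4, C2 → 6, C3 → 5; minimax = 4.
-4 ≠ 4, so there is no saddle point; optimal play is mixed.
C3 is strictly dominated by C1 (it gives Player 1 strictly more in every row), so Player 2 never plays it.
On the remaining 2×2 (R1, R2 vs C1, C2):
Let Player 1 play R1 with probability p. Expected payoff against C1: 4p + (-4)(1−p) = 8p − 4; against C2: (-9)p + 6(1−p) = −15p + 6.
Setting these equal: 8p − 4 = −15p + 6 ⇒ 23p = 10 ⇒ p = 10/23, and the value is (8)·(10/23) − 4 = -12/23.
For Player 2: with q = P(C1), equating R1's and R2's payoffs gives 13q − 9 = −10q + 6 ⇒ q = 15/23.

8/23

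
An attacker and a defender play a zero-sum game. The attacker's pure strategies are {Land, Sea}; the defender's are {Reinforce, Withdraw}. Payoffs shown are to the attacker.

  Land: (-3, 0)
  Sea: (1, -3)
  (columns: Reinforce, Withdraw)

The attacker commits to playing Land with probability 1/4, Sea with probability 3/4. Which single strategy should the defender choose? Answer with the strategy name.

Withdraw

If the defender plays Reinforce, the attacker's expected payoff is (1/4)·(-3) + (3/4)·1 = 0.
If the defender plays Withdraw, the attacker's expected payoff is (1/4)·0 + (3/4)·(-3) = -9/4.
The defender minimizes the attacker's payoff; the smallest is -9/4, so the best response is Withdraw.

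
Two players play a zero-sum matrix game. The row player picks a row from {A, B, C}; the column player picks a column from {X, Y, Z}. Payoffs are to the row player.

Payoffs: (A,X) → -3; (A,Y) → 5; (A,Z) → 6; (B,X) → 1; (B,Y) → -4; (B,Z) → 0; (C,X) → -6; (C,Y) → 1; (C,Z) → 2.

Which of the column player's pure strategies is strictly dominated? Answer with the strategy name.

Y holds the row player's payoff strictly below Z in every row: 5 < 6, -4 < 0, 1 < 2.
So Z is strictly dominated for the column player.

Z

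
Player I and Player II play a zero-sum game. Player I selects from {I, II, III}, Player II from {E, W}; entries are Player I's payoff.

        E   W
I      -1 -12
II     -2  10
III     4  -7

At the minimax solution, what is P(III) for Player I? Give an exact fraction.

12/23

Row minima: I → -12, II → -2, III → -7; maximin = -2.
Column maxima: E → 4, W → 10; minimax = 4.
-2 ≠ 4, so there is no saddle point; optimal play is mixed.
I is strictly dominated by III, so Player I never plays it.
On the remaining 2×2 (II, III vs E, W):
Let Player I play II with probability p. Expected payoff against E: (-2)p + 4(1−p) = −6p + 4; against W: 10p + (-7)(1−p) = 17p − 7.
Setting these equal: −6p + 4 = 17p − 7 ⇒ −23p = -11 ⇒ p = 11/23, and the value is (-6)·(11/23) + 4 = 26/23.
For Player II: with q = P(E), equating II's and III's payoffs gives −12q + 10 = 11q − 7 ⇒ q = 17/23.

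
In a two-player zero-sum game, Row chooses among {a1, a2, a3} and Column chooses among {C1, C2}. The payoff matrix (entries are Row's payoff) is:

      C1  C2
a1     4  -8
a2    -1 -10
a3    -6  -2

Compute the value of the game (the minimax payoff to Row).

Row minima: a1 → -8, a2 → -10, a3 → -6; maximin = -6.
Column maxima: C1 → 4, C2 → -2; minimax = -2.
-6 ≠ -2, so there is no saddle point; optimal play is mixed.
a2 is strictly dominated by a1, so Row never plays it.
On the remaining 2×2 (a1, a3 vs C1, C2):
Let Row play a1 with probability p. Expected payoff against C1: 4p + (-6)(1−p) = 10p − 6; against C2: (-8)p + (-2)(1−p) = −6p − 2.
Setting these equal: 10p − 6 = −6p − 2 ⇒ 16p = 4 ⇒ p = 1/4, and the value is (10)·(1/4) − 6 = -7/2.
For Column: with q = P(C1), equating a1's and a3's payoffs gives 12q − 8 = −4q − 2 ⇒ q = 3/8.

-7/2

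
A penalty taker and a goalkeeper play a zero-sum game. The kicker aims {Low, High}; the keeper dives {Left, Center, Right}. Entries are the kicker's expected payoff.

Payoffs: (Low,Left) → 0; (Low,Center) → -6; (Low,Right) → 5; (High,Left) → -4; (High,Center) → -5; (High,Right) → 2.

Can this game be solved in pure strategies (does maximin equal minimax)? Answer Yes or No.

Yes

Row minima: Low → -6, High → -5; maximin = -5.
Column maxima: Left → 0, Center → -5, Right → 5; minimax = -5.
maximin = minimax = -5, so a saddle point exists.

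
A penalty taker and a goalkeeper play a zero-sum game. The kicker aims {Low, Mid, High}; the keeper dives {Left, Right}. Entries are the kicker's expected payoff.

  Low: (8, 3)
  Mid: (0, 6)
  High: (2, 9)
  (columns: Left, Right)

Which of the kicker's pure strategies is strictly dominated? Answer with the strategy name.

High gives a strictly higher payoff than Mid against every column: 2 > 0, 9 > 6.
So Mid is strictly dominated and the kicker never plays it.

Mid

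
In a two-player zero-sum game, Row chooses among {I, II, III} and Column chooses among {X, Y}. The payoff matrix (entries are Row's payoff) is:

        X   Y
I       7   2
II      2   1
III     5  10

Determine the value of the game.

6

Row minima: I → 2, II → 1, III → 5; maximin = 5.
Column maxima: X → 7, Y → 10; minimax = 7.
5 ≠ 7, so there is no saddle point; optimal play is mixed.
II is strictly dominated by I, so Row never plays it.
On the remaining 2×2 (I, III vs X, Y):
Let Row play I with probability p. Expected payoff against X: 7p + 5(1−p) = 2p + 5; against Y: 2p + 10(1−p) = −8p + 10.
Setting these equal: 2p + 5 = −8p + 10 ⇒ 10p = 5 ⇒ p = 1/2, and the value is (2)·(1/2) + 5 = 6.
For Column: with q = P(X), equating I's and III's payoffs gives 5q + 2 = −5q + 10 ⇒ q = 4/5.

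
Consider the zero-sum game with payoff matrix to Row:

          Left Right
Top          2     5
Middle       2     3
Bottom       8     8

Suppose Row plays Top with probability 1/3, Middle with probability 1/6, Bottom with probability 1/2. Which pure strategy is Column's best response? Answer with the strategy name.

Left

If Column plays Left, Row's expected payoff is (1/3)·2 + (1/6)·2 + (1/2)·8 = 5.
If Column plays Right, Row's expected payoff is (1/3)·5 + (1/6)·3 + (1/2)·8 = 37/6.
Column minimizes Row's payoff; the smallest is 5, so the best response is Left.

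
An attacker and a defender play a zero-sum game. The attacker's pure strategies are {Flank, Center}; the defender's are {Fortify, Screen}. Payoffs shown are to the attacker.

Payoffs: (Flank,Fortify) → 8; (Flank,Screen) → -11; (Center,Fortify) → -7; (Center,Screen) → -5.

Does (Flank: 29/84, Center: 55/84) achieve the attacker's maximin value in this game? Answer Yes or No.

No

Against Fortify this mix gives (29/84)·8 + (55/84)·(-7) = -51/28.
Against Screen this mix gives (29/84)·(-11) + (55/84)·(-5) = -99/14.
The defender will play Screen, holding the attacker to -99/14. Shifting weight toward the row that does better against Screen would raise this floor (the equalizing mix achieves -39/7 against both Screen and Fortify), so the proposed strategy is not optimal.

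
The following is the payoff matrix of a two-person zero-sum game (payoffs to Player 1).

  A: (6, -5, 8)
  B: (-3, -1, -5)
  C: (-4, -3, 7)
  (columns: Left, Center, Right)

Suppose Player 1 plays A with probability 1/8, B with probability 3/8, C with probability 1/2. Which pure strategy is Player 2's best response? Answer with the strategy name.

If Player 2 plays Left, Player 1's expected payoff is (1/8)·6 + (3/8)·(-3) + (1/2)·(-4) = -19/8.
If Player 2 plays Center, Player 1's expected payoff is (1/8)·(-5) + (3/8)·(-1) + (1/2)·(-3) = -5/2.
If Player 2 plays Right, Player 1's expected payoff is (1/8)·8 + (3/8)·(-5) + (1/2)·7 = 21/8.
Player 2 minimizes Player 1's payoff; the smallest is -5/2, so the best response is Center.

Center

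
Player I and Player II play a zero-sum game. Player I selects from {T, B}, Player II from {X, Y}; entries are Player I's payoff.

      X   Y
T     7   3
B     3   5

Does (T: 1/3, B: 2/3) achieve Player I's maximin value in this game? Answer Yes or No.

Against X this mix gives (1/3)·7 + (2/3)·3 = 13/3.
Against Y this mix gives (1/3)·3 + (2/3)·5 = 13/3.
All of Player II's active replies (X, Y) yield 13/3, and no column does worse for Player I. The mix makes Player II indifferent and guarantees 13/3, so it is optimal.

Yes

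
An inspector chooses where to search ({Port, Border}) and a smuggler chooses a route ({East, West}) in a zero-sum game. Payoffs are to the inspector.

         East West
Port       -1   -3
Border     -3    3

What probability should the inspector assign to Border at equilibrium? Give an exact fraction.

1/4

Row minima: Port → -3, Border → -3; maximin = -3.
Column maxima: East → -1, West → 3; minimax = -1.
-3 ≠ -1, so there is no saddle point; optimal play is mixed.
Let the inspector play Port with probability p. Expected payoff against East: (-1)p + (-3)(1−p) = 2p − 3; against West: (-3)p + 3(1−p) = −6p + 3.
Setting these equal: 2p − 3 = −6p + 3 ⇒ 8p = 6 ⇒ p = 3/4, and the value is (2)·(3/4) − 3 = -3/2.
For the smuggler: with q = P(East), equating Port's and Border's payoffs gives 2q − 3 = −6q + 3 ⇒ q = 3/4.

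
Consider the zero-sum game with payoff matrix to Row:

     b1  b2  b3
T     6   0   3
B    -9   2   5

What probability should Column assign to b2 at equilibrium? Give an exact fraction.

Row minima: T → 0, B → -9; maximin = 0.
Column maxima: b1 → 6, b2 → 2, b3 → 5; minimax = 2.
0 ≠ 2, so there is no saddle point; optimal play is mixed.
b3 is strictly dominated by b2 (it gives Row strictly more in every row), so Column never plays it.
On the remaining 2×2 (T, B vs b1, b2):
Let Row play T with probability p. Expected payoff against b1: 6p + (-9)(1−p) = 15p − 9; against b2: 0p + 2(1−p) = −2p + 2.
Setting these equal: 15p − 9 = −2p + 2 ⇒ 17p = 11 ⇒ p = 11/17, and the value is (15)·(11/17) − 9 = 12/17.
For Column: with q = P(b1), equating T's and B's payoffs gives 6q = −11q + 2 ⇒ q = 2/17.

15/17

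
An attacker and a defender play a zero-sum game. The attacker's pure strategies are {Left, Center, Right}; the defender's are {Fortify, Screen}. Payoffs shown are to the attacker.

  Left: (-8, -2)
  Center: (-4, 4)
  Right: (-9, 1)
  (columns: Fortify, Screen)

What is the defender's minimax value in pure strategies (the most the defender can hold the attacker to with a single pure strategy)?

Column maxima: Fortify → -4, Screen → 4.
The smallest of these is -4.

-4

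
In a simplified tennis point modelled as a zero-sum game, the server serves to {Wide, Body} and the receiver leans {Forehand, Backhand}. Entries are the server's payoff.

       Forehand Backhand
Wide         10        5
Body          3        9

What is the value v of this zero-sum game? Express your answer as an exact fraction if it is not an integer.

Row minima: Wide → 5, Body → 3; maximin = 5.
Column maxima: Forehand → 10, Backhand → 9; minimax = 9.
5 ≠ 9, so there is no saddle point; optimal play is mixed.
Let the server play Wide with probability p. Expected payoff against Forehand: 10p + 3(1−p) = 7p + 3; against Backhand: 5p + 9(1−p) = −4p + 9.
Setting these equal: 7p + 3 = −4p + 9 ⇒ 11p = 6 ⇒ p = 6/11, and the value is (7)·(6/11) + 3 = 75/11.
For the receiver: with q = P(Forehand), equating Wide's and Body's payoffs gives 5q + 5 = −6q + 9 ⇒ q = 4/11.

75/11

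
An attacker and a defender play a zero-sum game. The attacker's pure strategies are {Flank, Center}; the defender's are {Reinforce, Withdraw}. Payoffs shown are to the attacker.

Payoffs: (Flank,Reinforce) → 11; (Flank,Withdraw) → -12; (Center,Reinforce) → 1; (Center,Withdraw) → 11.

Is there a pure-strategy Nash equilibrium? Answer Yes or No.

Row minima: Flank → -12, Center → 1; maximin = 1.
Column maxima: Reinforce → 11, Withdraw → 11; minimax = 11.
1 ≠ 11, so no pure-strategy equilibrium exists.

No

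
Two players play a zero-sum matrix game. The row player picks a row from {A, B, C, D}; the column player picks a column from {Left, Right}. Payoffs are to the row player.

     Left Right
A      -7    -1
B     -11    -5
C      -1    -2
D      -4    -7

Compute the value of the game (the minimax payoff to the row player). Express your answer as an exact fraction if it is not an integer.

-13/7

Row minima: A → -7, B → -11, C → -2, D → -7; maximin = -2.
Column maxima: Left → -1, Right → -1; minimax = -1.
-2 ≠ -1, so there is no saddle point; optimal play is mixed.
B is strictly dominated by A, so the row player never plays it.
D is strictly dominated by C, so the row player never plays it.
On the remaining 2×2 (A, C vs Left, Right):
Let the row player play A with probability p. Expected payoff against Left: (-7)p + (-1)(1−p) = −6p − 1; against Right: (-1)p + (-2)(1−p) = p − 2.
Setting these equal: −6p − 1 = p − 2 ⇒ −7p = -1 ⇒ p = 1/7, and the value is (-6)·(1/7) − 1 = -13/7.
For the column player: with q = P(Left), equating A's and C's payoffs gives −6q − 1 = q − 2 ⇒ q = 1/7.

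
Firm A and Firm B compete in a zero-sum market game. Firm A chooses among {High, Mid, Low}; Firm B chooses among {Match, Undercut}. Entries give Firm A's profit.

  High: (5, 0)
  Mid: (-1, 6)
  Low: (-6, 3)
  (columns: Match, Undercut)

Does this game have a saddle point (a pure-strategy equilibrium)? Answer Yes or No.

Row minima: High → 0, Mid → -1, Low → -6; maximin = 0.
Column maxima: Match → 5, Undercut → 6; minimax = 5.
0 ≠ 5, so no pure-strategy equilibrium exists.

No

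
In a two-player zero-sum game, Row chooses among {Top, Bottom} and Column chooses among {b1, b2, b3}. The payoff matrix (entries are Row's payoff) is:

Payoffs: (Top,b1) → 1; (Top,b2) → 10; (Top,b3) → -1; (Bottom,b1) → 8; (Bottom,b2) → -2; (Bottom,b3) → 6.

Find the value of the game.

Row minima: Top → -1, Bottom → -2; maximin = -1.
Column maxima: b1 → 8, b2 → 10, b3 → 6; minimax = 6.
-1 ≠ 6, so there is no saddle point; optimal play is mixed.
b1 is strictly dominated by b3 (it gives Row strictly more in every row), so Column never plays it.
On the remaining 2×2 (Top, Bottom vs b2, b3):
Let Row play Top with probability p. Expected payoff against b2: 10p + (-2)(1−p) = 12p − 2; against b3: (-1)p + 6(1−p) = −7p + 6.
Setting these equal: 12p − 2 = −7p + 6 ⇒ 19p = 8 ⇒ p = 8/19, and the value is (12)·(8/19) − 2 = 58/19.
For Column: with q = P(b2), equating Top's and Bottom's payoffs gives 11q − 1 = −8q + 6 ⇒ q = 7/19.

58/19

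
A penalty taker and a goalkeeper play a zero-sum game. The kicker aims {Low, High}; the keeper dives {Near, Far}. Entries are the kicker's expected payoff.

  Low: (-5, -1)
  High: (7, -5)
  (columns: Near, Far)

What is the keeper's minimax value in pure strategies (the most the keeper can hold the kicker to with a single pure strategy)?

Column maxima: Near → 7, Far → -1.
The smallest of these is -1.

-1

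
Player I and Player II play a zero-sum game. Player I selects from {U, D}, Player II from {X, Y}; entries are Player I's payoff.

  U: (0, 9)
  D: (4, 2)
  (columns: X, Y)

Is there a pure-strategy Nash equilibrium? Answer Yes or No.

No

Row minima: U → 0, D → 2; maximin = 2.
Column maxima: X → 4, Y → 9; minimax = 4.
2 ≠ 4, so no pure-strategy equilibrium exists.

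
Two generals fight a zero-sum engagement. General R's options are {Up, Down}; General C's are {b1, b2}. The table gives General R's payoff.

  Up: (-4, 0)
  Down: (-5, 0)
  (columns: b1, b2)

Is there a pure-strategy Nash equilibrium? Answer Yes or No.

Row minima: Up → -4, Down → -5; maximin = -4.
Column maxima: b1 → -4, b2 → 0; minimax = -4.
maximin = minimax = -4, so a saddle point exists.

Yes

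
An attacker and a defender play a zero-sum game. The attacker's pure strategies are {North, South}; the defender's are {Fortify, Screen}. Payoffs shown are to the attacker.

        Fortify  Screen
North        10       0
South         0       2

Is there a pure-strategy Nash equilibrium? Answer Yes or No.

Row minima: North → 0, South → 0; maximin = 0.
Column maxima: Fortify → 10, Screen → 2; minimax = 2.
0 ≠ 2, so no pure-strategy equilibrium exists.

No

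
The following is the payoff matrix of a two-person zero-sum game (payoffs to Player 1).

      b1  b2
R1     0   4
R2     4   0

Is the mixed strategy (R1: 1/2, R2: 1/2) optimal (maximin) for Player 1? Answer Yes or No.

Against b1 this mix gives (1/2)·0 + (1/2)·4 = 2.
Against b2 this mix gives (1/2)·4 + (1/2)·0 = 2.
All of Player 2's active replies (b1, b2) yield 2, and no column does worse for Player 1. The mix makes Player 2 indifferent and guarantees 2, so it is optimal.

Yes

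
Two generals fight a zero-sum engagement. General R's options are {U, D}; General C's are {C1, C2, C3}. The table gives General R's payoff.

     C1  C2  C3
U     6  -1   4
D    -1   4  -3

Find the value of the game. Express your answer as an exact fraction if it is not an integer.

Row minima: U → -1, D → -3; maximin = -1.
Column maxima: C1 → 6, C2 → 4, C3 → 4; minimax = 4.
-1 ≠ 4, so there is no saddle point; optimal play is mixed.
C1 is strictly dominated by C3 (it gives General R strictly more in every row), so General C never plays it.
On the remaining 2×2 (U, D vs C2, C3):
Let General R play U with probability p. Expected payoff against C2: (-1)p + 4(1−p) = −5p + 4; against C3: 4p + (-3)(1−p) = 7p − 3.
Setting these equal: −5p + 4 = 7p − 3 ⇒ −12p = -7 ⇒ p = 7/12, and the value is (-5)·(7/12) + 4 = 13/12.
For General C: with q = P(C2), equating U's and D's payoffs gives −5q + 4 = 7q − 3 ⇒ q = 7/12.

13/12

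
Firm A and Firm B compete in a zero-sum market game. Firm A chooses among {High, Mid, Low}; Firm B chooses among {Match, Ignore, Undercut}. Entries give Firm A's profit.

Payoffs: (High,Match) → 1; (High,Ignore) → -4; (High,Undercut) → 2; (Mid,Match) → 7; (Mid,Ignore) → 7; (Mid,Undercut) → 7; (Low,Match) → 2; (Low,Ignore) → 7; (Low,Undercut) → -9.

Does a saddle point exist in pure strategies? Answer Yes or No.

Yes

Row minima: High → -4, Mid → 7, Low → -9; maximin = 7.
Column maxima: Match → 7, Ignore → 7, Undercut → 7; minimax = 7.
maximin = minimax = 7, so a saddle point exists.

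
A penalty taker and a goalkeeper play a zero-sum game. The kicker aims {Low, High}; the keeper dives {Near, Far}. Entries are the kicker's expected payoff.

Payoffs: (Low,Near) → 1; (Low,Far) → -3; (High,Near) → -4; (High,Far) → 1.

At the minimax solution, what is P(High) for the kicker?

Row minima: Low → -3, High → -4; maximin = -3.
Column maxima: Near → 1, Far → 1; minimax = 1.
-3 ≠ 1, so there is no saddle point; optimal play is mixed.
Let the kicker play Low with probability p. Expected payoff against Near: 1p + (-4)(1−p) = 5p − 4; against Far: (-3)p + 1(1−p) = −4p + 1.
Setting these equal: 5p − 4 = −4p + 1 ⇒ 9p = 5 ⇒ p = 5/9, and the value is (5)·(5/9) − 4 = -11/9.
For the keeper: with q = P(Near), equating Low's and High's payoffs gives 4q − 3 = −5q + 1 ⇒ q = 4/9.

4/9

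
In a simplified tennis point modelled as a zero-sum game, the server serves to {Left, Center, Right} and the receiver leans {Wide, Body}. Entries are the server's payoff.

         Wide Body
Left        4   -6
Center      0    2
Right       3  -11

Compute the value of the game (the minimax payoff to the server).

2/3

Row minima: Left → -6, Center → 0, Right → -11; maximin = 0.
Column maxima: Wide → 4, Body → 2; minimax = 2.
0 ≠ 2, so there is no saddle point; optimal play is mixed.
Right is strictly dominated by Left, so the server never plays it.
On the remaining 2×2 (Left, Center vs Wide, Body):
Let the server play Left with probability p. Expected payoff against Wide: 4p + 0(1−p) = 4p; against Body: (-6)p + 2(1−p) = −8p + 2.
Setting these equal: 4p = −8p + 2 ⇒ 12p = 2 ⇒ p = 1/6, and the value is (4)·(1/6) = 2/3.
For the receiver: with q = P(Wide), equating Left's and Center's payoffs gives 10q − 6 = −2q + 2 ⇒ q = 2/3.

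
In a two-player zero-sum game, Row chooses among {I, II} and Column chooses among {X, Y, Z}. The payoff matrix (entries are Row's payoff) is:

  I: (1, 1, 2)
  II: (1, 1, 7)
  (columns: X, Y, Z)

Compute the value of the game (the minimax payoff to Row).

Row minima: I → 1, II → 1; maximin = 1.
Column maxima: X → 1, Y → 1, Z → 7; minimax = 1.
Since maximin = minimax = 1, there is a saddle point and the value is 1.

1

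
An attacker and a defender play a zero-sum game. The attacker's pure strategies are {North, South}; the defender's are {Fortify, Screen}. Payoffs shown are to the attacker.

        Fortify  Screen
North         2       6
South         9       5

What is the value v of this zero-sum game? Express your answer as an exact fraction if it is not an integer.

Row minima: North → 2, South → 5; maximin = 5.
Column maxima: Fortify → 9, Screen → 6; minimax = 6.
5 ≠ 6, so there is no saddle point; optimal play is mixed.
Let the attacker play North with probability p. Expected payoff against Fortify: 2p + 9(1−p) = −7p + 9; against Screen: 6p + 5(1−p) = p + 5.
Setting these equal: −7p + 9 = p + 5 ⇒ −8p = -4 ⇒ p = 1/2, and the value is (-7)·(1/2) + 9 = 11/2.
For the defender: with q = P(Fortify), equating North's and South's payoffs gives −4q + 6 = 4q + 5 ⇒ q = 1/8.

11/2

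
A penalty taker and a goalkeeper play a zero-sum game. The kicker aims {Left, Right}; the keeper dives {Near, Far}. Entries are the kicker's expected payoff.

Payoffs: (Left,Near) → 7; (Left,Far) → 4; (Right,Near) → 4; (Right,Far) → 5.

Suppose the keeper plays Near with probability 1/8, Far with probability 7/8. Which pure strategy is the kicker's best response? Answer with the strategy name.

Right

Expected payoff of Left: (1/8)·7 + (7/8)·4 = 35/8.
Expected payoff of Right: (1/8)·4 + (7/8)·5 = 39/8.
The largest is 39/8, so the kicker's best response is Right.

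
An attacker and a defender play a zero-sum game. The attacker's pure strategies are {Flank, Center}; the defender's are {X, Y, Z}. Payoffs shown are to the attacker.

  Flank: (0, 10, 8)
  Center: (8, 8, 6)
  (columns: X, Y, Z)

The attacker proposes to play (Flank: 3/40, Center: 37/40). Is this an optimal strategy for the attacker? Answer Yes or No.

Against X this mix gives (3/40)·0 + (37/40)·8 = 37/5.
Against Y this mix gives (3/40)·10 + (37/40)·8 = 163/20.
Against Z this mix gives (3/40)·8 + (37/40)·6 = 123/20.
The defender will play Z, holding the attacker to 123/20. Shifting weight toward the row that does better against Z would raise this floor (the equalizing mix achieves 32/5 against both Z and X), so the proposed strategy is not optimal.

No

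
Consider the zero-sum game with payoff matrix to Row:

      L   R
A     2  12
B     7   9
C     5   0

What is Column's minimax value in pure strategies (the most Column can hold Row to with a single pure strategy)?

Column maxima: L → 7, R → 12.
The smallest of these is 7.

7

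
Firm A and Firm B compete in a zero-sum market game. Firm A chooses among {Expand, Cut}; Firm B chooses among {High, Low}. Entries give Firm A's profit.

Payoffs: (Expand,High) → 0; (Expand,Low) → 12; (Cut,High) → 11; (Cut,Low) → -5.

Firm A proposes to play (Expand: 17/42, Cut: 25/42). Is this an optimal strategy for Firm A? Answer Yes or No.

No

Against High this mix gives (17/42)·0 + (25/42)·11 = 275/42.
Against Low this mix gives (17/42)·12 + (25/42)·(-5) = 79/42.
Firm B will play Low, holding Firm A to 79/42. Shifting weight toward the row that does better against Low would raise this floor (the equalizing mix achieves 33/7 against both Low and High), so the proposed strategy is not optimal.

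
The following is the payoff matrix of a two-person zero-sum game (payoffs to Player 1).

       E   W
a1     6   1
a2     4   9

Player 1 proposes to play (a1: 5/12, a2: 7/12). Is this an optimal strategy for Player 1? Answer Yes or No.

Against E this mix gives (5/12)·6 + (7/12)·4 = 29/6.
Against W this mix gives (5/12)·1 + (7/12)·9 = 17/3.
Player 2 will play E, holding Player 1 to 29/6. Shifting weight toward the row that does better against E would raise this floor (the equalizing mix achieves 5 against both E and W), so the proposed strategy is not optimal.

No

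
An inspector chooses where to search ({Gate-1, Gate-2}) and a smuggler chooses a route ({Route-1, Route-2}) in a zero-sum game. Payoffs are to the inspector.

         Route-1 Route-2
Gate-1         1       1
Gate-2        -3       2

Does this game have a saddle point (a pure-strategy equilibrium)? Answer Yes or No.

Yes

Row minima: Gate-1 → 1, Gate-2 → -3; maximin = 1.
Column maxima: Route-1 → 1, Route-2 → 2; minimax = 1.
maximin = minimax = 1, so a saddle point exists.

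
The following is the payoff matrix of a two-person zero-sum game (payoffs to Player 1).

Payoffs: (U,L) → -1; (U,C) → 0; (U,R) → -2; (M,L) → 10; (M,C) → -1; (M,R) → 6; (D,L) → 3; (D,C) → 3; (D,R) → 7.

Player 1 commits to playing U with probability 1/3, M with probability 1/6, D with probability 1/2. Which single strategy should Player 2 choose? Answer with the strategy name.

If Player 2 plays L, Player 1's expected payoff is (1/3)·(-1) + (1/6)·10 + (1/2)·3 = 17/6.
If Player 2 plays C, Player 1's expected payoff is (1/3)·0 + (1/6)·(-1) + (1/2)·3 = 4/3.
If Player 2 plays R, Player 1's expected payoff is (1/3)·(-2) + (1/6)·6 + (1/2)·7 = 23/6.
Player 2 minimizes Player 1's payoff; the smallest is 4/3, so the best response is C.

C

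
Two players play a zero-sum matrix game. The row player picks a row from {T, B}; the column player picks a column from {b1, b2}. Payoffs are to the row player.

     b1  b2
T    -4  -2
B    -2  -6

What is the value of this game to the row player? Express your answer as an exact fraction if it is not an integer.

Row minima: T → -4, B → -6; maximin = -4.
Column maxima: b1 → -2, b2 → -2; minimax = -2.
-4 ≠ -2, so there is no saddle point; optimal play is mixed.
Let the row player play T with probability p. Expected payoff against b1: (-4)p + (-2)(1−p) = −2p − 2; against b2: (-2)p + (-6)(1−p) = 4p − 6.
Setting these equal: −2p − 2 = 4p − 6 ⇒ −6p = -4 ⇒ p = 2/3, and the value is (-2)·(2/3) − 2 = -10/3.
For the column player: with q = P(b1), equating T's and B's payoffs gives −2q − 2 = 4q − 6 ⇒ q = 2/3.

-10/3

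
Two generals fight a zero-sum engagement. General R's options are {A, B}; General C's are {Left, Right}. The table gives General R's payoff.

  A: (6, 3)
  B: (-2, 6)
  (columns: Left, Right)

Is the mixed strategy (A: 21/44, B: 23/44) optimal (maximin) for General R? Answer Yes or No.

Against Left this mix gives (21/44)·6 + (23/44)·(-2) = 20/11.
Against Right this mix gives (21/44)·3 + (23/44)·6 = 201/44.
General C will play Left, holding General R to 20/11. Shifting weight toward the row that does better against Left would raise this floor (the equalizing mix achieves 42/11 against both Left and Right), so the proposed strategy is not optimal.

No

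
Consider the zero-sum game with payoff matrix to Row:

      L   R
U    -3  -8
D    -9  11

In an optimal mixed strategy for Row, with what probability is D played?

1/5

Row minima: U → -8, D → -9; maximin = -8.
Column maxima: L → -3, R → 11; minimax = -3.
-8 ≠ -3, so there is no saddle point; optimal play is mixed.
Let Row play U with probability p. Expected payoff against L: (-3)p + (-9)(1−p) = 6p − 9; against R: (-8)p + 11(1−p) = −19p + 11.
Setting these equal: 6p − 9 = −19p + 11 ⇒ 25p = 20 ⇒ p = 4/5, and the value is (6)·(4/5) − 9 = -21/5.
For Column: with q = P(L), equating U's and D's payoffs gives 5q − 8 = −20q + 11 ⇒ q = 19/25.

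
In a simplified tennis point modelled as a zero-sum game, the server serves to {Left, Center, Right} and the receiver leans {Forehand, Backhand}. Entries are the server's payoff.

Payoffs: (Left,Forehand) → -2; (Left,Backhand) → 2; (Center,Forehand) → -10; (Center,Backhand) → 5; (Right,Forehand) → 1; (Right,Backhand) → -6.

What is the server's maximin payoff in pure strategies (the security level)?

-2

Row minima: Left → -2, Center → -10, Right → -6.
The best of these is -2.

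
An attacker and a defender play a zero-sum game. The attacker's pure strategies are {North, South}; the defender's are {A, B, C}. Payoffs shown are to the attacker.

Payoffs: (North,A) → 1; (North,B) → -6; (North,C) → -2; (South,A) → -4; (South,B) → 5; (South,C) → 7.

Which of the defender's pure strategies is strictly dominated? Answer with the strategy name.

B holds the attacker's payoff strictly below C in every row: -6 < -2, 5 < 7.
So C is strictly dominated for the defender.

C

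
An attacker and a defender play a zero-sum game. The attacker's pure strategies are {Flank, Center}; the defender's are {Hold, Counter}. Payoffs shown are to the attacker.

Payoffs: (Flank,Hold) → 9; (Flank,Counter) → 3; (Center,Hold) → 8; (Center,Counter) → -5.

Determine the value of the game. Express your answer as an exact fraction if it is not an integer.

Row minima: Flank → 3, Center → -5; maximin = 3.
Column maxima: Hold → 9, Counter → 3; minimax = 3.
Since maximin = minimax = 3, there is a saddle point and the value is 3.

3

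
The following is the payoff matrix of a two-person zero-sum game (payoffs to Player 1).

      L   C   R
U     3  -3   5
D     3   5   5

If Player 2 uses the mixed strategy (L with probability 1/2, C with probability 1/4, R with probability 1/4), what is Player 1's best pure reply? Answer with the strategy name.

Expected payoff of U: (1/2)·3 + (1/4)·(-3) + (1/4)·5 = 2.
Expected payoff of D: (1/2)·3 + (1/4)·5 + (1/4)·5 = 4.
The largest is 4, so Player 1's best response is D.

D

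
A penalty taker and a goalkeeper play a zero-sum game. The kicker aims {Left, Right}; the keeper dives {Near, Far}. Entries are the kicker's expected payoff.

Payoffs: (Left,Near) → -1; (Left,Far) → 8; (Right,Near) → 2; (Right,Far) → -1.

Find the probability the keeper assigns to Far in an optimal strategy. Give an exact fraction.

1/4

Row minima: Left → -1, Right → -1; maximin = -1.
Column maxima: Near → 2, Far → 8; minimax = 2.
-1 ≠ 2, so there is no saddle point; optimal play is mixed.
Let the kicker play Left with probability p. Expected payoff against Near: (-1)p + 2(1−p) = −3p + 2; against Far: 8p + (-1)(1−p) = 9p − 1.
Setting these equal: −3p + 2 = 9p − 1 ⇒ −12p = -3 ⇒ p = 1/4, and the value is (-3)·(1/4) + 2 = 5/4.
For the keeper: with q = P(Near), equating Left's and Right's payoffs gives −9q + 8 = 3q − 1 ⇒ q = 3/4.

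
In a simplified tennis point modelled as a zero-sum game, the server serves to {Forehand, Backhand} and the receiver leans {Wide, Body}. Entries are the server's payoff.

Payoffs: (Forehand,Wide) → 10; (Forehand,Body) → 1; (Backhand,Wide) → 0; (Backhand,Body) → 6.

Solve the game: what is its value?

4

Row minima: Forehand → 1, Backhand → 0; maximin = 1.
Column maxima: Wide → 10, Body → 6; minimax = 6.
1 ≠ 6, so there is no saddle point; optimal play is mixed.
Let the server play Forehand with probability p. Expected payoff against Wide: 10p + 0(1−p) = 10p; against Body: 1p + 6(1−p) = −5p + 6.
Setting these equal: 10p = −5p + 6 ⇒ 15p = 6 ⇒ p = 2/5, and the value is (10)·(2/5) = 4.
For the receiver: with q = P(Wide), equating Forehand's and Backhand's payoffs gives 9q + 1 = −6q + 6 ⇒ q = 1/3.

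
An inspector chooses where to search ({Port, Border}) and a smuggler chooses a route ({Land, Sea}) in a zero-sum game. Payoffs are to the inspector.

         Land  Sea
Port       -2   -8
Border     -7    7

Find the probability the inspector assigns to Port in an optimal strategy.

Row minima: Port → -8, Border → -7; maximin = -7.
Column maxima: Land → -2, Sea → 7; minimax = -2.
-7 ≠ -2, so there is no saddle point; optimal play is mixed.
Let the inspector play Port with probability p. Expected payoff against Land: (-2)p + (-7)(1−p) = 5p − 7; against Sea: (-8)p + 7(1−p) = −15p + 7.
Setting these equal: 5p − 7 = −15p + 7 ⇒ 20p = 14 ⇒ p = 7/10, and the value is (5)·(7/10) − 7 = -7/2.
For the smuggler: with q = P(Land), equating Port's and Border's payoffs gives 6q − 8 = −14q + 7 ⇒ q = 3/4.

7/10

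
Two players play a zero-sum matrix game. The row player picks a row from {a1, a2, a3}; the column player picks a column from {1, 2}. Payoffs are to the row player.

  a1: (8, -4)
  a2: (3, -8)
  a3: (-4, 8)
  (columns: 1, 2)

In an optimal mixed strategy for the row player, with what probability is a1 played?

1/2

Row minima: a1 → -4, a2 → -8, a3 → -4; maximin = -4.
Column maxima: 1 → 8, 2 → 8; minimax = 8.
-4 ≠ 8, so there is no saddle point; optimal play is mixed.
a2 is strictly dominated by a1, so the row player never plays it.
On the remaining 2×2 (a1, a3 vs 1, 2):
Let the row player play a1 with probability p. Expected payoff against 1: 8p + (-4)(1−p) = 12p − 4; against 2: (-4)p + 8(1−p) = −12p + 8.
Setting these equal: 12p − 4 = −12p + 8 ⇒ 24p = 12 ⇒ p = 1/2, and the value is (12)·(1/2) − 4 = 2.
For the column player: with q = P(1), equating a1's and a3's payoffs gives 12q − 4 = −12q + 8 ⇒ q = 1/2.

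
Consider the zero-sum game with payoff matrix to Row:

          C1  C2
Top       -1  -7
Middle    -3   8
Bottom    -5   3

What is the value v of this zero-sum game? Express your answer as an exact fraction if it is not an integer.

Row minima: Top → -7, Middle → -3, Bottom → -5; maximin = -3.
Column maxima: C1 → -1, C2 → 8; minimax = -1.
-3 ≠ -1, so there is no saddle point; optimal play is mixed.
Bottom is strictly dominated by Middle, so Row never plays it.
On the remaining 2×2 (Top, Middle vs C1, C2):
Let Row play Top with probability p. Expected payoff against C1: (-1)p + (-3)(1−p) = 2p − 3; against C2: (-7)p + 8(1−p) = −15p + 8.
Setting these equal: 2p − 3 = −15p + 8 ⇒ 17p = 11 ⇒ p = 11/17, and the value is (2)·(11/17) − 3 = -29/17.
For Column: with q = P(C1), equating Top's and Middle's payoffs gives 6q − 7 = −11q + 8 ⇒ q = 15/17.

-29/17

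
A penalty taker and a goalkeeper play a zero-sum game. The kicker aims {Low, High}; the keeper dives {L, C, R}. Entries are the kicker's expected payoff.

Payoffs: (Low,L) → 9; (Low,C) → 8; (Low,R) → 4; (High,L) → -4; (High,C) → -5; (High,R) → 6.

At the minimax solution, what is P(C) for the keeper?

2/15

Row minima: Low → 4, High → -5; maximin = 4.
Column maxima: L → 9, C → 8, R → 6; minimax = 6.
4 ≠ 6, so there is no saddle point; optimal play is mixed.
L is strictly dominated by C (it gives the kicker strictly more in every row), so the keeper never plays it.
On the remaining 2×2 (Low, High vs C, R):
Let the kicker play Low with probability p. Expected payoff against C: 8p + (-5)(1−p) = 13p − 5; against R: 4p + 6(1−p) = −2p + 6.
Setting these equal: 13p − 5 = −2p + 6 ⇒ 15p = 11 ⇒ p = 11/15, and the value is (13)·(11/15) − 5 = 68/15.
For the keeper: with q = P(C), equating Low's and High's payoffs gives 4q + 4 = −11q + 6 ⇒ q = 2/15.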